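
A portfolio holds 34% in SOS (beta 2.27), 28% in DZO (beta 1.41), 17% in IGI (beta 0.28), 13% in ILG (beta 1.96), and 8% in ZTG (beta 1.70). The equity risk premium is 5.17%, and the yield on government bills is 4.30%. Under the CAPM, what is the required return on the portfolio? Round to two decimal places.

12.60%

β_P = Σ w_i β_i = 0.34×2.27 + 0.28×1.41 + 0.17×0.28 + 0.13×1.96 + 0.08×1.70 = 1.6050
E(R_P) = R_f + β_P × MRP = 4.30% + 1.6050 × 5.17% = 12.60%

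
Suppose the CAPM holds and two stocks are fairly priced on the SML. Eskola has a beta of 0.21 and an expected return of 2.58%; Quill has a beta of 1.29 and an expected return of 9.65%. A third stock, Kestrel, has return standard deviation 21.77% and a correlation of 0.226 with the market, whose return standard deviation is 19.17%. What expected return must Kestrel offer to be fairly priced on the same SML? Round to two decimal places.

MRP = (9.65% − 2.58%) / (1.29 − 0.21) = 6.5463%
R_f = 2.58% − 0.21 × 6.5463% = 1.2053%
β_Kestrel = ρ·σ_i/σ_m = 0.226 × 21.77 / 19.17 = 0.2567
E(R_Kestrel) = R_f + β × MRP = 1.2053% + 0.2567 × 6.5463% = 2.89%

2.89%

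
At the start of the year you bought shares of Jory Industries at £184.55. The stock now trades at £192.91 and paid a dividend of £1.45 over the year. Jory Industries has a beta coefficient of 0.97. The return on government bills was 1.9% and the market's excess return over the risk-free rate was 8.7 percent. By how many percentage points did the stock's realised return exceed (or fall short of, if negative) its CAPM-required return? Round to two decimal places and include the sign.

-5.02%

Realised HPR = (P1 + D1 − P0) / P0 = (192.91 + 1.45 − 184.55) / 184.55 = 9.81 / 184.55 = 5.3156%
CAPM required = R_f + β·MRP = 1.9% + 0.97 × 8.7% = 10.3390%
α = realised − required = 5.3156% − 10.3390% = -5.02%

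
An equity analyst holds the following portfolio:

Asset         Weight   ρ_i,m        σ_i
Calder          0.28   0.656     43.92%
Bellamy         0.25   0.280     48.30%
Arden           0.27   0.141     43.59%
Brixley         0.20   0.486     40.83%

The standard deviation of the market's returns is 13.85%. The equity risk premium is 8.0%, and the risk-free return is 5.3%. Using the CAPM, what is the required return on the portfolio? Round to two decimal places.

15.16%

β_Calder = 0.656 × 43.92% / 13.85% = 2.0803
β_Bellamy = 0.280 × 48.30% / 13.85% = 0.9765
β_Arden = 0.141 × 43.59% / 13.85% = 0.4438
β_Brixley = 0.486 × 40.83% / 13.85% = 1.4327
β_P = Σ w_i β_i = 0.28×2.0803 + 0.25×0.9765 + 0.27×0.4438 + 0.20×1.4327 = 1.2330
E(R_P) = R_f + β_P × MRP = 5.3% + 1.2330 × 8.0% = 15.16%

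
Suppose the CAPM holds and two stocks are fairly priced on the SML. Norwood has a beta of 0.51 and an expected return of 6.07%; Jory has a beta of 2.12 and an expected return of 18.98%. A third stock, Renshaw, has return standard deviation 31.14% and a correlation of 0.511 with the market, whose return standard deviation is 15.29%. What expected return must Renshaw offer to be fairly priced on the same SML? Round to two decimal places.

10.33%

MRP = (18.98% − 6.07%) / (2.12 − 0.51) = 8.0186%
R_f = 6.07% − 0.51 × 8.0186% = 1.9805%
β_Renshaw = ρ·σ_i/σ_m = 0.511 × 31.14 / 15.29 = 1.0407
E(R_Renshaw) = R_f + β × MRP = 1.9805% + 1.0407 × 8.0186% = 10.33%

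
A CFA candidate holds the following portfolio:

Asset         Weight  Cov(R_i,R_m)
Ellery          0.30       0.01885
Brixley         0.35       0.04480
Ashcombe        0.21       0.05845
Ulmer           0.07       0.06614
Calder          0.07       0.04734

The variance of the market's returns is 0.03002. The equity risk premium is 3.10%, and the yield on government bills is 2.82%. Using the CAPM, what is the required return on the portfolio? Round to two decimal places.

7.11%

β_Ellery = 0.01885 / 0.03002 = 0.6279
β_Brixley = 0.04480 / 0.03002 = 1.4923
β_Ashcombe = 0.05845 / 0.03002 = 1.9470
β_Ulmer = 0.06614 / 0.03002 = 2.2032
β_Calder = 0.04734 / 0.03002 = 1.5769
β_P = Σ w_i β_i = 0.30×0.6279 + 0.35×1.4923 + 0.21×1.9470 + 0.07×2.2032 + 0.07×1.5769 = 1.3842
E(R_P) = R_f + β_P × MRP = 2.82% + 1.3842 × 3.10% = 7.11%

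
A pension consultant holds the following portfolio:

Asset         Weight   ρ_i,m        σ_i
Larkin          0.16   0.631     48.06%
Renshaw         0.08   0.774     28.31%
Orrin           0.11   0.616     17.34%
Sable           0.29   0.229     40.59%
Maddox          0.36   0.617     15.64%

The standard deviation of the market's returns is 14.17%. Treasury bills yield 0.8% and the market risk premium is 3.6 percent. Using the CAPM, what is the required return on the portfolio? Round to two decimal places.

β_Larkin = 0.631 × 48.06% / 14.17% = 2.1401
β_Renshaw = 0.774 × 28.31% / 14.17% = 1.5464
β_Orrin = 0.616 × 17.34% / 14.17% = 0.7538
β_Sable = 0.229 × 40.59% / 14.17% = 0.6560
β_Maddox = 0.617 × 15.64% / 14.17% = 0.6810
β_P = Σ w_i β_i = 0.16×2.1401 + 0.08×1.5464 + 0.11×0.7538 + 0.29×0.6560 + 0.36×0.6810 = 0.9844
E(R_P) = R_f + β_P × MRP = 0.8% + 0.9844 × 3.6% = 4.34%

4.34%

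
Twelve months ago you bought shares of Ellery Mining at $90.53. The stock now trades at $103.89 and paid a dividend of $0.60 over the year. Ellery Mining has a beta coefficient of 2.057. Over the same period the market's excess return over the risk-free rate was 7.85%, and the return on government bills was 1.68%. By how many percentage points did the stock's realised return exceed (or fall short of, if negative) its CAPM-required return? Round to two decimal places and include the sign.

Realised HPR = (P1 + D1 − P0) / P0 = (103.89 + 0.60 − 90.53) / 90.53 = 13.96 / 90.53 = 15.4203%
CAPM required = R_f + β·MRP = 1.68% + 2.057 × 7.85% = 17.82745%
α = realised − required = 15.4203% − 17.82745% = -2.41%

-2.41%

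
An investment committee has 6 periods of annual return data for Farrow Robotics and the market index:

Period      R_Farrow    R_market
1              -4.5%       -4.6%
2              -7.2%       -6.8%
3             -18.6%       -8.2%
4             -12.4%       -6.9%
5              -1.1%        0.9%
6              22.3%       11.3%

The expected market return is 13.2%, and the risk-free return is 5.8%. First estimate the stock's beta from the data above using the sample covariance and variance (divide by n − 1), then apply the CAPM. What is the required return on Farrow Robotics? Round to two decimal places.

19.37%

Mean R_i = (-4.5 − 7.2 − 18.6 − 12.4 − 1.1 + 22.3) / 6 = -3.5833%
Mean R_m = (-4.6 − 6.8 − 8.2 − 6.9 + 0.9 + 11.3) / 6 = -2.3833%
Σ(R_i − R̄_i)(R_m − R̄_m) = 507.4983  ⇒  Cov = 507.4983 / 5 = 101.4997
Σ(R_m − R̄_m)² = 276.6683  ⇒  Var(R_m) = 276.6683 / 5 = 55.3337
β = Cov / Var(R_m) = 101.4997 / 55.3337 = 1.8343
MRP = 13.2% − 5.8% = 7.40%
E(R) = R_f + β × MRP = 5.8% + 1.8343 × 7.4% = 19.37%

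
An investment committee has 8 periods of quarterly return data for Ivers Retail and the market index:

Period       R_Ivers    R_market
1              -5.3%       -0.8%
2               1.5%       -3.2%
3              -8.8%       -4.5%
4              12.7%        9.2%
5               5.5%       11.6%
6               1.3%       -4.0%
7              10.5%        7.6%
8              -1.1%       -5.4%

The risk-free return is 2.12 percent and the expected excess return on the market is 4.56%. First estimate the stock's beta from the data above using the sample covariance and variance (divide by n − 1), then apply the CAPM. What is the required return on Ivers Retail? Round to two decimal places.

Mean R_i = (-5.3 + 1.5 − 8.8 + 12.7 + 5.5 + 1.3 + 10.5 − 1.1) / 8 = 2.0375%
Mean R_m = (-0.8 − 3.2 − 4.5 + 9.2 + 11.6 − 4.0 + 7.6 − 5.4) / 8 = 1.3125%
Σ(R_i − R̄_i)(R_m − R̄_m) = 278.8263  ⇒  Cov = 278.8263 / 7 = 39.8323
Σ(R_m − R̄_m)² = 339.4688  ⇒  Var(R_m) = 339.4688 / 7 = 48.4955
β = Cov / Var(R_m) = 39.8323 / 48.4955 = 0.8214
E(R) = R_f + β × MRP = 2.12% + 0.8214 × 4.56% = 5.87%

5.87%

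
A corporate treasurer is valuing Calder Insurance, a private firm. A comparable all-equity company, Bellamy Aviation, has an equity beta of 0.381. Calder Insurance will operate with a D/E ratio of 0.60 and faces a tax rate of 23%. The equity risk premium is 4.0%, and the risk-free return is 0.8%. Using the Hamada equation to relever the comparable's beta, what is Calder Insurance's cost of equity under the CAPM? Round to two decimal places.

3.03%

β_L = β_U × [1 + (1 − t)(D/E)] = 0.381 × [1 + (1 − 0.23) × 0.60]
    = 0.381 × [1 + 0.77 × 0.60] = 0.381 × 1.4620 = 0.5570
E(R) = R_f + β_L × MRP = 0.8% + 0.5570 × 4.0% = 3.03%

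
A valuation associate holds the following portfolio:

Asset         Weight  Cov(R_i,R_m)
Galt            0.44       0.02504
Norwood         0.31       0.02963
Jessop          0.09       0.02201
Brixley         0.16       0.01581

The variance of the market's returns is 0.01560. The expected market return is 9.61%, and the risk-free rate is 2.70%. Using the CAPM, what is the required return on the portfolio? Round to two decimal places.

13.65%

β_Galt = 0.02504 / 0.01560 = 1.6051
β_Norwood = 0.02963 / 0.01560 = 1.8994
β_Jessop = 0.02201 / 0.01560 = 1.4109
β_Brixley = 0.01581 / 0.01560 = 1.0135
β_P = Σ w_i β_i = 0.44×1.6051 + 0.31×1.8994 + 0.09×1.4109 + 0.16×1.0135 = 1.5842
MRP = 9.61% − 2.70% = 6.91%
E(R_P) = R_f + β_P × MRP = 2.70% + 1.5842 × 6.91% = 13.65%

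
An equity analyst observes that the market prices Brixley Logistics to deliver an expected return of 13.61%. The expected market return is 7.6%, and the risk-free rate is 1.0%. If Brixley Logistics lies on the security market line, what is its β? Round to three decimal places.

MRP = 7.6% − 1.0% = 6.60%
β = (E(R) − R_f) / MRP = (13.61% − 1.0%) / 6.6% = 12.61% / 6.6% = 1.911

1.911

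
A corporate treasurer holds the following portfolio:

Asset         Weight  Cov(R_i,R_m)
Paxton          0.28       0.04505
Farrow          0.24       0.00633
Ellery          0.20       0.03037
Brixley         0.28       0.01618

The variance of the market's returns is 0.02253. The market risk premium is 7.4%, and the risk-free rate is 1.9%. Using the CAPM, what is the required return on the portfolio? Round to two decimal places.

β_Paxton = 0.04505 / 0.02253 = 1.9996
β_Farrow = 0.00633 / 0.02253 = 0.2810
β_Ellery = 0.03037 / 0.02253 = 1.3480
β_Brixley = 0.01618 / 0.02253 = 0.7182
β_P = Σ w_i β_i = 0.28×1.9996 + 0.24×0.2810 + 0.20×1.3480 + 0.28×0.7182 = 1.0980
E(R_P) = R_f + β_P × MRP = 1.9% + 1.0980 × 7.4% = 10.03%

10.03%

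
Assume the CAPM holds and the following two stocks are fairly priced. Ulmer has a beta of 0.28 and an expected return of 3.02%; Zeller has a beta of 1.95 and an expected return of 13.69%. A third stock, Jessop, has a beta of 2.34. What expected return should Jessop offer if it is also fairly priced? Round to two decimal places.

MRP (SML slope) = (13.69% − 3.02%) / (1.95 − 0.28) = 10.67% / 1.67 = 6.3892%
R_f (intercept) = 3.02% − 0.28 × 6.3892% = 1.2310%
E(R_Jessop) = R_f + β × MRP = 1.2310% + 2.34 × 6.3892% = 16.18%

16.18%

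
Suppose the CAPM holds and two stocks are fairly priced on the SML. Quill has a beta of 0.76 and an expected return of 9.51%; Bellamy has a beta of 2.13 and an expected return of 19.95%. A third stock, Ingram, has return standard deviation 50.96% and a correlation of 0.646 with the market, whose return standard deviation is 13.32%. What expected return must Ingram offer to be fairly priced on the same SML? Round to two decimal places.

MRP = (19.95% − 9.51%) / (2.13 − 0.76) = 7.6204%
R_f = 9.51% − 0.76 × 7.6204% = 3.7185%
β_Ingram = ρ·σ_i/σ_m = 0.646 × 50.96 / 13.32 = 2.4715
E(R_Ingram) = R_f + β × MRP = 3.7185% + 2.4715 × 7.6204% = 22.55%

22.55%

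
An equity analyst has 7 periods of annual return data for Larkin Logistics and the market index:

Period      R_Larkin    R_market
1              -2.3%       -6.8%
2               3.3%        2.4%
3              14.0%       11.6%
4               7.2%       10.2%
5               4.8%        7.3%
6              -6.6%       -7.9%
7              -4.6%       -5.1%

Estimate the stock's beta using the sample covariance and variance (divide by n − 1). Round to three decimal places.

0.833

Mean R_i = (-2.3 + 3.3 + 14.0 + 7.2 + 4.8 − 6.6 − 4.6) / 7 = 2.2571%
Mean R_m = (-6.8 + 2.4 + 11.6 + 10.2 + 7.3 − 7.9 − 5.1) / 7 = 1.6714%
Σ(R_i − R̄_i)(R_m − R̄_m) = 343.6314  ⇒  Cov = 343.6314 / 6 = 57.2719
Σ(R_m − R̄_m)² = 412.7543  ⇒  Var(R_m) = 412.7543 / 6 = 68.7924
β = Cov / Var(R_m) = 57.2719 / 68.7924 = 0.8325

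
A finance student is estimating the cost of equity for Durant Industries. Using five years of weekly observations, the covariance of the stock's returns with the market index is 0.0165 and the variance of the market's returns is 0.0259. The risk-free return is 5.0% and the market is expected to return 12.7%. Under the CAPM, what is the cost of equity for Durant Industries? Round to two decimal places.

9.91%

β = Cov(R_i, R_m) / Var(R_m) = 0.0165 / 0.0259 = 0.6371
MRP = 12.7% − 5.0% = 7.70%
E(R) = R_f + β × MRP = 5.0% + 0.6371 × 7.7% = 9.91%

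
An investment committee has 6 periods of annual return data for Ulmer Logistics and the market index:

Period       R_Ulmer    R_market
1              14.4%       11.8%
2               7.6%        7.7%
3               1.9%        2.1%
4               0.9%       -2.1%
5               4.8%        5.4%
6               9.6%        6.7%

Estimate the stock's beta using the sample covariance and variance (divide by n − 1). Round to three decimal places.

0.994

Mean R_i = (14.4 + 7.6 + 1.9 + 0.9 + 4.8 + 9.6) / 6 = 6.5333%
Mean R_m = (11.8 + 7.7 + 2.1 − 2.1 + 5.4 + 6.7) / 6 = 5.2667%
Σ(R_i − R̄_i)(R_m − R̄_m) = 114.3267  ⇒  Cov = 114.3267 / 5 = 22.8653
Σ(R_m − R̄_m)² = 114.9733  ⇒  Var(R_m) = 114.9733 / 5 = 22.9947
β = Cov / Var(R_m) = 22.8653 / 22.9947 = 0.9944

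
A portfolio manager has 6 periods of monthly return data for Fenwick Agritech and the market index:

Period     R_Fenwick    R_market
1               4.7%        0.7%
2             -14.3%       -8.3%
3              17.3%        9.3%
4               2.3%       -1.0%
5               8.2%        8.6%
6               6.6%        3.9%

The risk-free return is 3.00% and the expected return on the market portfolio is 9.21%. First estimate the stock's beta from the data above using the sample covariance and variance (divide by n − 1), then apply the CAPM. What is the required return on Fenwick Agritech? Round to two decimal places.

Mean R_i = (4.7 − 14.3 + 17.3 + 2.3 + 8.2 + 6.6) / 6 = 4.1333%
Mean R_m = (0.7 − 8.3 + 9.3 − 1.0 + 8.6 + 3.9) / 6 = 2.2000%
Σ(R_i − R̄_i)(R_m − R̄_m) = 322.2700  ⇒  Cov = 322.2700 / 5 = 64.4540
Σ(R_m − R̄_m)² = 217.0000  ⇒  Var(R_m) = 217.0000 / 5 = 43.4000
β = Cov / Var(R_m) = 64.4540 / 43.4000 = 1.4851
MRP = 9.21% − 3.00% = 6.21%
E(R) = R_f + β × MRP = 3.00% + 1.4851 × 6.21% = 12.22%

12.22%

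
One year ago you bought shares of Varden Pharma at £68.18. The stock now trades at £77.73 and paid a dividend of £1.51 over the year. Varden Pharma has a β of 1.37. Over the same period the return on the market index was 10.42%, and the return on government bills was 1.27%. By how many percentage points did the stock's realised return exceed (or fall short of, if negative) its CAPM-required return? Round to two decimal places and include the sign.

+2.42%

Realised HPR = (P1 + D1 − P0) / P0 = (77.73 + 1.51 − 68.18) / 68.18 = 11.06 / 68.18 = 16.2218%
MRP = 10.42% − 1.27% = 9.15%
CAPM required = R_f + β·MRP = 1.27% + 1.37 × 9.15% = 13.8055%
α = realised − required = 16.2218% − 13.8055% = +2.42%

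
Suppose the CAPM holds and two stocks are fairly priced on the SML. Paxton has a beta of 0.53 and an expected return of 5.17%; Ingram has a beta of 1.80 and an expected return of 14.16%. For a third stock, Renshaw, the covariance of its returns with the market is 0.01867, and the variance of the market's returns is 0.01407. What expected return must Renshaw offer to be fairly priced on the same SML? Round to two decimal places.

MRP = (14.16% − 5.17%) / (1.80 − 0.53) = 7.0787%
R_f = 5.17% − 0.53 × 7.0787% = 1.4183%
β_Renshaw = Cov / Var(R_m) = 0.01867 / 0.01407 = 1.3269
E(R_Renshaw) = R_f + β × MRP = 1.4183% + 1.3269 × 7.0787% = 10.81%

10.81%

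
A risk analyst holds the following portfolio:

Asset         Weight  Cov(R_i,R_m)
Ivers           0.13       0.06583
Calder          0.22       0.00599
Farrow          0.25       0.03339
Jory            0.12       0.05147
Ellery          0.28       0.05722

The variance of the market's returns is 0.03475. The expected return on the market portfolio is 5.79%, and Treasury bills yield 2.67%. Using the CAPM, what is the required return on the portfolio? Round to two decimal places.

6.30%

β_Ivers = 0.06583 / 0.03475 = 1.8944
β_Calder = 0.00599 / 0.03475 = 0.1724
β_Farrow = 0.03339 / 0.03475 = 0.9609
β_Jory = 0.05147 / 0.03475 = 1.4812
β_Ellery = 0.05722 / 0.03475 = 1.6466
β_P = Σ w_i β_i = 0.13×1.8944 + 0.22×0.1724 + 0.25×0.9609 + 0.12×1.4812 + 0.28×1.6466 = 1.1632
MRP = 5.79% − 2.67% = 3.12%
E(R_P) = R_f + β_P × MRP = 2.67% + 1.1632 × 3.12% = 6.30%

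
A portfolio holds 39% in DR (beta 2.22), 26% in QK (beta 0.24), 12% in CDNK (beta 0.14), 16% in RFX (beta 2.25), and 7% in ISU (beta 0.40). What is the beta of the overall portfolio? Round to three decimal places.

β_P = Σ w_i β_i = 0.39×2.22 + 0.26×0.24 + 0.12×0.14 + 0.16×2.25 + 0.07×0.40 = 1.3330

1.333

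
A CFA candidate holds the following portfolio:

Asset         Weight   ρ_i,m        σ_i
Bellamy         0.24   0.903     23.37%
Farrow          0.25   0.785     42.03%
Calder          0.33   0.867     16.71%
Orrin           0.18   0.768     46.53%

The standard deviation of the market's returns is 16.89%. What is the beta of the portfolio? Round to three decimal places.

1.452

β_Bellamy = 0.903 × 23.37% / 16.89% = 1.2494
β_Farrow = 0.785 × 42.03% / 16.89% = 1.9534
β_Calder = 0.867 × 16.71% / 16.89% = 0.8578
β_Orrin = 0.768 × 46.53% / 16.89% = 2.1158
β_P = Σ w_i β_i = 0.24×1.2494 + 0.25×1.9534 + 0.33×0.8578 + 0.18×2.1158 = 1.4521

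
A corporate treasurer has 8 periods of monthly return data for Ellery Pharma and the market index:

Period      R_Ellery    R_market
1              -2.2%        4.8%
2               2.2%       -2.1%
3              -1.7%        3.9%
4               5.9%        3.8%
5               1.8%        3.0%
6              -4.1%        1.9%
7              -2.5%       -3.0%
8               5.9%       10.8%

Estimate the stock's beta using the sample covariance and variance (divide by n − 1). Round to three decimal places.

0.421

Mean R_i = (-2.2 + 2.2 − 1.7 + 5.9 + 1.8 − 4.1 − 2.5 + 5.9) / 8 = 0.6625%
Mean R_m = (4.8 − 2.1 + 3.9 + 3.8 + 3.0 + 1.9 − 3.0 + 10.8) / 8 = 2.8875%
Σ(R_i − R̄_i)(R_m − R̄_m) = 54.1363  ⇒  Cov = 54.1363 / 7 = 7.7338
Σ(R_m − R̄_m)² = 128.6488  ⇒  Var(R_m) = 128.6488 / 7 = 18.3784
β = Cov / Var(R_m) = 7.7338 / 18.3784 = 0.4208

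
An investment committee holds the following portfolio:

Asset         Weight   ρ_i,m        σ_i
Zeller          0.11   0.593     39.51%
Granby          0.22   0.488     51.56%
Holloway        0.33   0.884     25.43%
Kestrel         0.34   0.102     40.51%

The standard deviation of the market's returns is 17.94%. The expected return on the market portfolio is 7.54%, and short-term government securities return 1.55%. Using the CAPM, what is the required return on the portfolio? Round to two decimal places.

β_Zeller = 0.593 × 39.51% / 17.94% = 1.3060
β_Granby = 0.488 × 51.56% / 17.94% = 1.4025
β_Holloway = 0.884 × 25.43% / 17.94% = 1.2531
β_Kestrel = 0.102 × 40.51% / 17.94% = 0.2303
β_P = Σ w_i β_i = 0.11×1.3060 + 0.22×1.4025 + 0.33×1.2531 + 0.34×0.2303 = 0.9440
MRP = 7.54% − 1.55% = 5.99%
E(R_P) = R_f + β_P × MRP = 1.55% + 0.9440 × 5.99% = 7.20%

7.20%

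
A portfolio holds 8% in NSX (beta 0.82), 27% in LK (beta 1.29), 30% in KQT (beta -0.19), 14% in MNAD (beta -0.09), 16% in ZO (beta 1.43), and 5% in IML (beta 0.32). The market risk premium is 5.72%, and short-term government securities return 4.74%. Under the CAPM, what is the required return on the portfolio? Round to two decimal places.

8.11%

β_P = Σ w_i β_i = 0.08×0.82 + 0.27×1.29 + 0.30×-0.19 + 0.14×-0.09 + 0.16×1.43 + 0.05×0.32 = 0.5891
E(R_P) = R_f + β_P × MRP = 4.74% + 0.5891 × 5.72% = 8.11%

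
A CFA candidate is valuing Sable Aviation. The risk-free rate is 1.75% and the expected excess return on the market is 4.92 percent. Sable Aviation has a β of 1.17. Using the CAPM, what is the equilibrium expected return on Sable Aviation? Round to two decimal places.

E(R) = R_f + β × MRP = 1.75% + 1.17 × 4.92% = 7.51%

7.51%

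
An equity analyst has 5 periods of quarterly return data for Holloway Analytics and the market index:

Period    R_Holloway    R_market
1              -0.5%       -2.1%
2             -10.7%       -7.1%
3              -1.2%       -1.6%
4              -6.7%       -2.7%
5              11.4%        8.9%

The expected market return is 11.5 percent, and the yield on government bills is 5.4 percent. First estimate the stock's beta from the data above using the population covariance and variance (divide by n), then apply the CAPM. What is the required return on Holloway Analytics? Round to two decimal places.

Mean R_i = (-0.5 − 10.7 − 1.2 − 6.7 + 11.4) / 5 = -1.5400%
Mean R_m = (-2.1 − 7.1 − 1.6 − 2.7 + 8.9) / 5 = -0.9200%
Σ(R_i − R̄_i)(R_m − R̄_m) = 191.4060  ⇒  Cov = 191.4060 / 5 = 38.2812
Σ(R_m − R̄_m)² = 139.6480  ⇒  Var(R_m) = 139.6480 / 5 = 27.9296
β = Cov / Var(R_m) = 38.2812 / 27.9296 = 1.3706
MRP = 11.5% − 5.4% = 6.10%
E(R) = R_f + β × MRP = 5.4% + 1.3706 × 6.1% = 13.76%

13.76%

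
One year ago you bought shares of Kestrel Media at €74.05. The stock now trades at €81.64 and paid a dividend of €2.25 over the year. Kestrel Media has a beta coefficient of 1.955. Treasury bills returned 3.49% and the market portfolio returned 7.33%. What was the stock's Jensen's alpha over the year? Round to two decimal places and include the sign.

Realised HPR = (P1 + D1 − P0) / P0 = (81.64 + 2.25 − 74.05) / 74.05 = 9.84 / 74.05 = 13.2883%
MRP = 7.33% − 3.49% = 3.84%
CAPM required = R_f + β·MRP = 3.49% + 1.955 × 3.84% = 10.99720%
α = realised − required = 13.2883% − 10.99720% = +2.29%

+2.29%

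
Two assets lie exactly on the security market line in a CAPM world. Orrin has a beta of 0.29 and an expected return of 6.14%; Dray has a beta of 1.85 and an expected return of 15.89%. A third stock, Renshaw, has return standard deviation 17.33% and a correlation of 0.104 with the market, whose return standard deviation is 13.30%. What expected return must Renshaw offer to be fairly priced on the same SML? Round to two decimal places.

5.17%

MRP = (15.89% − 6.14%) / (1.85 − 0.29) = 6.2500%
R_f = 6.14% − 0.29 × 6.2500% = 4.3275%
β_Renshaw = ρ·σ_i/σ_m = 0.104 × 17.33 / 13.30 = 0.1355
E(R_Renshaw) = R_f + β × MRP = 4.3275% + 0.1355 × 6.2500% = 5.17%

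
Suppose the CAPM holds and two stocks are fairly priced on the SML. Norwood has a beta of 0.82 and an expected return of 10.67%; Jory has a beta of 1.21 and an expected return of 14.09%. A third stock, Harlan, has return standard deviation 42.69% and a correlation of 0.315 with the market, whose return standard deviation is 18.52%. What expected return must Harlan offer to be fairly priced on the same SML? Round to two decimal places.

9.85%

MRP = (14.09% − 10.67%) / (1.21 − 0.82) = 8.7692%
R_f = 10.67% − 0.82 × 8.7692% = 3.4793%
β_Harlan = ρ·σ_i/σ_m = 0.315 × 42.69 / 18.52 = 0.7261
E(R_Harlan) = R_f + β × MRP = 3.4793% + 0.7261 × 8.7692% = 9.85%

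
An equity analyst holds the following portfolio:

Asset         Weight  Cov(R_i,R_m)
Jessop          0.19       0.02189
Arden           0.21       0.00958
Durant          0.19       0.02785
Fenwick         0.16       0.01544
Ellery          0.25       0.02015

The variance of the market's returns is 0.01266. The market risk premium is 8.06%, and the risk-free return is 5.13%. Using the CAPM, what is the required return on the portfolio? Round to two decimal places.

β_Jessop = 0.02189 / 0.01266 = 1.7291
β_Arden = 0.00958 / 0.01266 = 0.7567
β_Durant = 0.02785 / 0.01266 = 2.1998
β_Fenwick = 0.01544 / 0.01266 = 1.2196
β_Ellery = 0.02015 / 0.01266 = 1.5916
β_P = Σ w_i β_i = 0.19×1.7291 + 0.21×0.7567 + 0.19×2.1998 + 0.16×1.2196 + 0.25×1.5916 = 1.4984
E(R_P) = R_f + β_P × MRP = 5.13% + 1.4984 × 8.06% = 17.21%

17.21%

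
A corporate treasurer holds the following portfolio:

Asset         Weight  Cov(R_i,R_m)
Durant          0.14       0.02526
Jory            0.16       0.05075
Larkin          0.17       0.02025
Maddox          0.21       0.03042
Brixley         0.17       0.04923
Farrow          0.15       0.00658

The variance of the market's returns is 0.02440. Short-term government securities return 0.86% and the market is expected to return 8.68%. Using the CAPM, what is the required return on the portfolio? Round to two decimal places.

β_Durant = 0.02526 / 0.02440 = 1.0352
β_Jory = 0.05075 / 0.02440 = 2.0799
β_Larkin = 0.02025 / 0.02440 = 0.8299
β_Maddox = 0.03042 / 0.02440 = 1.2467
β_Brixley = 0.04923 / 0.02440 = 2.0176
β_Farrow = 0.00658 / 0.02440 = 0.2697
β_P = Σ w_i β_i = 0.14×1.0352 + 0.16×2.0799 + 0.17×0.8299 + 0.21×1.2467 + 0.17×2.0176 + 0.15×0.2697 = 1.2640
MRP = 8.68% − 0.86% = 7.82%
E(R_P) = R_f + β_P × MRP = 0.86% + 1.2640 × 7.82% = 10.74%

10.74%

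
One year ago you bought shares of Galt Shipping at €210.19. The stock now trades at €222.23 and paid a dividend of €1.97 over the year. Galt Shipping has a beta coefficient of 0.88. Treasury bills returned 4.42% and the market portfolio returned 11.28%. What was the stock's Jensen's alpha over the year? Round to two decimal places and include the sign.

-3.79%

Realised HPR = (P1 + D1 − P0) / P0 = (222.23 + 1.97 − 210.19) / 210.19 = 14.01 / 210.19 = 6.6654%
MRP = 11.28% − 4.42% = 6.86%
CAPM required = R_f + β·MRP = 4.42% + 0.88 × 6.86% = 10.4568%
α = realised − required = 6.6654% − 10.4568% = -3.79%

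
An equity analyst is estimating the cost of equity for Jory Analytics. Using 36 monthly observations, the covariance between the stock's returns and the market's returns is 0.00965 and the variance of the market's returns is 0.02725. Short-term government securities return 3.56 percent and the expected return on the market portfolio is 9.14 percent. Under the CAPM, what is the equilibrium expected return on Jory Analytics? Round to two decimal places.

β = Cov(R_i, R_m) / Var(R_m) = 0.00965 / 0.02725 = 0.3541
MRP = 9.14% − 3.56% = 5.58%
E(R) = R_f + β × MRP = 3.56% + 0.3541 × 5.58% = 5.54%

5.54%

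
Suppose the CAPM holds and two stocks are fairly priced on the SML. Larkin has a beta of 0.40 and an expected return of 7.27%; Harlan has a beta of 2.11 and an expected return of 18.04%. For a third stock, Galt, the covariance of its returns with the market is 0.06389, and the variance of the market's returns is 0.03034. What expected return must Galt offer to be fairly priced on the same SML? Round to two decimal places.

18.01%

MRP = (18.04% − 7.27%) / (2.11 − 0.40) = 6.2982%
R_f = 7.27% − 0.40 × 6.2982% = 4.7507%
β_Galt = Cov / Var(R_m) = 0.06389 / 0.03034 = 2.1058
E(R_Galt) = R_f + β × MRP = 4.7507% + 2.1058 × 6.2982% = 18.01%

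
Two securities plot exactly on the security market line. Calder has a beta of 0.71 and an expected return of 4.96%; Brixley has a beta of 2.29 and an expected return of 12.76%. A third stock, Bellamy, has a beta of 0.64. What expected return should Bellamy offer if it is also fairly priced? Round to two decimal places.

MRP (SML slope) = (12.76% − 4.96%) / (2.29 − 0.71) = 7.80% / 1.58 = 4.9367%
R_f (intercept) = 4.96% − 0.71 × 4.9367% = 1.4549%
E(R_Bellamy) = R_f + β × MRP = 1.4549% + 0.64 × 4.9367% = 4.61%

4.61%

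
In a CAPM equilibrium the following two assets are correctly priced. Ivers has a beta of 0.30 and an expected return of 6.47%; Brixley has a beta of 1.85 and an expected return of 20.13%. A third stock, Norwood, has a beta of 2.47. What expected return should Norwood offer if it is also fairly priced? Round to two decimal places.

25.59%

MRP (SML slope) = (20.13% − 6.47%) / (1.85 − 0.30) = 13.66% / 1.55 = 8.8129%
R_f (intercept) = 6.47% − 0.30 × 8.8129% = 3.8261%
E(R_Norwood) = R_f + β × MRP = 3.8261% + 2.47 × 8.8129% = 25.59%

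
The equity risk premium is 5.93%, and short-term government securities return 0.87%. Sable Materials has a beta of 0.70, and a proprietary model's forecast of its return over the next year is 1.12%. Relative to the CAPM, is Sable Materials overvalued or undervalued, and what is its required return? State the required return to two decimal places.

Required return = R_f + β·MRP = 0.87% + 0.70 × 5.93% = 5.02%
Forecast 1.12% < required 5.02% → the stock plots below the SML → overvalued.

Overvalued; required return 5.02%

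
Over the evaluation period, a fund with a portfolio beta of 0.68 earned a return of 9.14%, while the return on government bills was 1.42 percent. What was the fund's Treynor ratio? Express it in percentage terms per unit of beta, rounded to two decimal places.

Treynor = (R_P − R_f) / β_P = (9.14% − 1.42%) / 0.6800 = 7.72% / 0.6800 = 11.35%

11.35%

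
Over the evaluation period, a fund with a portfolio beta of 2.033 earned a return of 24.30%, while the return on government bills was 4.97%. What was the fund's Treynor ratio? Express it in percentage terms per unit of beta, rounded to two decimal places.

9.51%

Treynor = (R_P − R_f) / β_P = (24.30% − 4.97%) / 2.0330 = 19.33% / 2.0330 = 9.51%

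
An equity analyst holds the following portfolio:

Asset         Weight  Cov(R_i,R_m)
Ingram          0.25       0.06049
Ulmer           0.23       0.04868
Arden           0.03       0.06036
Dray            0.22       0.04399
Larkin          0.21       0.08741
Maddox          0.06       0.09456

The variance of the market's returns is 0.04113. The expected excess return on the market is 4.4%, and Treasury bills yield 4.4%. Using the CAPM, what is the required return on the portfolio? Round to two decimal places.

11.02%

β_Ingram = 0.06049 / 0.04113 = 1.4707
β_Ulmer = 0.04868 / 0.04113 = 1.1836
β_Arden = 0.06036 / 0.04113 = 1.4675
β_Dray = 0.04399 / 0.04113 = 1.0695
β_Larkin = 0.08741 / 0.04113 = 2.1252
β_Maddox = 0.09456 / 0.04113 = 2.2991
β_P = Σ w_i β_i = 0.25×1.4707 + 0.23×1.1836 + 0.03×1.4675 + 0.22×1.0695 + 0.21×2.1252 + 0.06×2.2991 = 1.5035
E(R_P) = R_f + β_P × MRP = 4.4% + 1.5035 × 4.4% = 11.02%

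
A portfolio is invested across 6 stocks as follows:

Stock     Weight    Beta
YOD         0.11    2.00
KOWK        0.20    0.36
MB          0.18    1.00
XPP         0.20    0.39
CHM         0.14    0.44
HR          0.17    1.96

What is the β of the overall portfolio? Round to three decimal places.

β_P = Σ w_i β_i = 0.11×2.00 + 0.20×0.36 + 0.18×1.00 + 0.20×0.39 + 0.14×0.44 + 0.17×1.96 = 0.9448

0.945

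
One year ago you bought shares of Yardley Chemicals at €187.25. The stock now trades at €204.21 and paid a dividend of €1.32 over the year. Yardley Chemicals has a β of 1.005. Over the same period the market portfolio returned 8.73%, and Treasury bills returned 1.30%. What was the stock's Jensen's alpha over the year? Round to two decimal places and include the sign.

+1.00%

Realised HPR = (P1 + D1 − P0) / P0 = (204.21 + 1.32 − 187.25) / 187.25 = 18.28 / 187.25 = 9.7623%
MRP = 8.73% − 1.30% = 7.43%
CAPM required = R_f + β·MRP = 1.30% + 1.005 × 7.43% = 8.76715%
α = realised − required = 9.7623% − 8.76715% = +1.00%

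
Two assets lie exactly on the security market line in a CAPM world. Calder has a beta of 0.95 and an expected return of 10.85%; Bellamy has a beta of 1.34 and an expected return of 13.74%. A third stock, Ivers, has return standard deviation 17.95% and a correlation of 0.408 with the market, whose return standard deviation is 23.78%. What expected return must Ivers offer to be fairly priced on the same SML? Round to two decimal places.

6.09%

MRP = (13.74% − 10.85%) / (1.34 − 0.95) = 7.4103%
R_f = 10.85% − 0.95 × 7.4103% = 3.8102%
β_Ivers = ρ·σ_i/σ_m = 0.408 × 17.95 / 23.78 = 0.3080
E(R_Ivers) = R_f + β × MRP = 3.8102% + 0.3080 × 7.4103% = 6.09%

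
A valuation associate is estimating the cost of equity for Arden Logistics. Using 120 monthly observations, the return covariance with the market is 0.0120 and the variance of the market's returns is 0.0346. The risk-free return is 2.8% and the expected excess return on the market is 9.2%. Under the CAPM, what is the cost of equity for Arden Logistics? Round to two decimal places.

β = Cov(R_i, R_m) / Var(R_m) = 0.0120 / 0.0346 = 0.3468
E(R) = R_f + β × MRP = 2.8% + 0.3468 × 9.2% = 5.99%

5.99%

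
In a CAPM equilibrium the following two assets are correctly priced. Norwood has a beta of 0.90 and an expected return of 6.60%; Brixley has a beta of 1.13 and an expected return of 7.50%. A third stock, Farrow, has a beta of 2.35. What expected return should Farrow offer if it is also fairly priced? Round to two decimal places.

12.27%

MRP (SML slope) = (7.50% − 6.60%) / (1.13 − 0.90) = 0.90% / 0.23 = 3.9130%
R_f (intercept) = 6.60% − 0.90 × 3.9130% = 3.0783%
E(R_Farrow) = R_f + β × MRP = 3.0783% + 2.35 × 3.9130% = 12.27%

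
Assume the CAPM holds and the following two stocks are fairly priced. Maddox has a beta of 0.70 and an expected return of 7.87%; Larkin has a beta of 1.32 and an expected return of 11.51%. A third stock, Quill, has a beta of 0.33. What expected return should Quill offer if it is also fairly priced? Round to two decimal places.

5.70%

MRP (SML slope) = (11.51% − 7.87%) / (1.32 − 0.70) = 3.64% / 0.62 = 5.8710%
R_f (intercept) = 7.87% − 0.70 × 5.8710% = 3.7603%
E(R_Quill) = R_f + β × MRP = 3.7603% + 0.33 × 5.8710% = 5.70%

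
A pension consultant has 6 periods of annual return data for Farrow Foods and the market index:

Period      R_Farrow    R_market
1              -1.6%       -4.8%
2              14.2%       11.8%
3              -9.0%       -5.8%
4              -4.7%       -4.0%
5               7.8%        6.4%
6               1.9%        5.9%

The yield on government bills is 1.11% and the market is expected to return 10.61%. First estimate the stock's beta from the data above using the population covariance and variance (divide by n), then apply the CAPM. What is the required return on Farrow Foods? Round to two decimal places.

11.35%

Mean R_i = (-1.6 + 14.2 − 9.0 − 4.7 + 7.8 + 1.9) / 6 = 1.4333%
Mean R_m = (-4.8 + 11.8 − 5.8 − 4.0 + 6.4 + 5.9) / 6 = 1.5833%
Σ(R_i − R̄_i)(R_m − R̄_m) = 293.7533  ⇒  Cov = 293.7533 / 6 = 48.9589
Σ(R_m − R̄_m)² = 272.6483  ⇒  Var(R_m) = 272.6483 / 6 = 45.4414
β = Cov / Var(R_m) = 48.9589 / 45.4414 = 1.0774
MRP = 10.61% − 1.11% = 9.50%
E(R) = R_f + β × MRP = 1.11% + 1.0774 × 9.50% = 11.35%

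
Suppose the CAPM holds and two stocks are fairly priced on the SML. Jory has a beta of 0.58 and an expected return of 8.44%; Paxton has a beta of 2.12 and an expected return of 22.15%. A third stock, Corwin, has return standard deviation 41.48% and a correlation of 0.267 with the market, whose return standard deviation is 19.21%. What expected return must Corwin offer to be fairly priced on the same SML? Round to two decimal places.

8.41%

MRP = (22.15% − 8.44%) / (2.12 − 0.58) = 8.9026%
R_f = 8.44% − 0.58 × 8.9026% = 3.2765%
β_Corwin = ρ·σ_i/σ_m = 0.267 × 41.48 / 19.21 = 0.5765
E(R_Corwin) = R_f + β × MRP = 3.2765% + 0.5765 × 8.9026% = 8.41%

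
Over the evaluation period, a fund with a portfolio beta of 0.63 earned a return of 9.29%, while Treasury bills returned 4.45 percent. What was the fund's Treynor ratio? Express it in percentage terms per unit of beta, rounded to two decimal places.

Treynor = (R_P − R_f) / β_P = (9.29% − 4.45%) / 0.6300 = 4.84% / 0.6300 = 7.68%

7.68%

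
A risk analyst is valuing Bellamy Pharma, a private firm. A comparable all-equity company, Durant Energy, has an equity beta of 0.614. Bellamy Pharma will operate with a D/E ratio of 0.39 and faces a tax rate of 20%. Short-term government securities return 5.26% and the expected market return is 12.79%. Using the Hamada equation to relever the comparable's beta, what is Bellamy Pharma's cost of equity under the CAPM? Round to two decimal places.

11.33%

β_L = β_U × [1 + (1 − t)(D/E)] = 0.614 × [1 + (1 − 0.20) × 0.39]
    = 0.614 × [1 + 0.80 × 0.39] = 0.614 × 1.3120 = 0.8056
MRP = 12.79% − 5.26% = 7.53%
E(R) = R_f + β_L × MRP = 5.26% + 0.8056 × 7.53% = 11.33%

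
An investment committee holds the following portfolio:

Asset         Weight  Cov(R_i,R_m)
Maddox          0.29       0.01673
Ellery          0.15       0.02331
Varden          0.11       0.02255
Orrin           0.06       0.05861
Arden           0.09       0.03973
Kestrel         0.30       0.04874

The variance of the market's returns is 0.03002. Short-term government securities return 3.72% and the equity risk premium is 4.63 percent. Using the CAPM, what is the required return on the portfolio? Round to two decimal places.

β_Maddox = 0.01673 / 0.03002 = 0.5573
β_Ellery = 0.02331 / 0.03002 = 0.7765
β_Varden = 0.02255 / 0.03002 = 0.7512
β_Orrin = 0.05861 / 0.03002 = 1.9524
β_Arden = 0.03973 / 0.03002 = 1.3235
β_Kestrel = 0.04874 / 0.03002 = 1.6236
β_P = Σ w_i β_i = 0.29×0.5573 + 0.15×0.7765 + 0.11×0.7512 + 0.06×1.9524 + 0.09×1.3235 + 0.30×1.6236 = 1.0841
E(R_P) = R_f + β_P × MRP = 3.72% + 1.0841 × 4.63% = 8.74%

8.74%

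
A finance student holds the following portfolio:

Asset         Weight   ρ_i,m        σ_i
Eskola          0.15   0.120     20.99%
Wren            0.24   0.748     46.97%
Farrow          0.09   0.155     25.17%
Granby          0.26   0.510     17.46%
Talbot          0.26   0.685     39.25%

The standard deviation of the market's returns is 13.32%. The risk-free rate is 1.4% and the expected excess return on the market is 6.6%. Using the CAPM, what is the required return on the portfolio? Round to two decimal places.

β_Eskola = 0.120 × 20.99% / 13.32% = 0.1891
β_Wren = 0.748 × 46.97% / 13.32% = 2.6377
β_Farrow = 0.155 × 25.17% / 13.32% = 0.2929
β_Granby = 0.510 × 17.46% / 13.32% = 0.6685
β_Talbot = 0.685 × 39.25% / 13.32% = 2.0185
β_P = Σ w_i β_i = 0.15×0.1891 + 0.24×2.6377 + 0.09×0.2929 + 0.26×0.6685 + 0.26×2.0185 = 1.3864
E(R_P) = R_f + β_P × MRP = 1.4% + 1.3864 × 6.6% = 10.55%

10.55%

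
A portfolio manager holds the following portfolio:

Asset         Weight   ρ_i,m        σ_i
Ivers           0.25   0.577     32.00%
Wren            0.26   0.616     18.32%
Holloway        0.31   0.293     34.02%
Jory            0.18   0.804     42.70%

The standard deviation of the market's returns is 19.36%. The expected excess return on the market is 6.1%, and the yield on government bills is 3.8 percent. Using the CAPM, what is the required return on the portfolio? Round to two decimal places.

9.10%

β_Ivers = 0.577 × 32.00% / 19.36% = 0.9537
β_Wren = 0.616 × 18.32% / 19.36% = 0.5829
β_Holloway = 0.293 × 34.02% / 19.36% = 0.5149
β_Jory = 0.804 × 42.70% / 19.36% = 1.7733
β_P = Σ w_i β_i = 0.25×0.9537 + 0.26×0.5829 + 0.31×0.5149 + 0.18×1.7733 = 0.8688
E(R_P) = R_f + β_P × MRP = 3.8% + 0.8688 × 6.1% = 9.10%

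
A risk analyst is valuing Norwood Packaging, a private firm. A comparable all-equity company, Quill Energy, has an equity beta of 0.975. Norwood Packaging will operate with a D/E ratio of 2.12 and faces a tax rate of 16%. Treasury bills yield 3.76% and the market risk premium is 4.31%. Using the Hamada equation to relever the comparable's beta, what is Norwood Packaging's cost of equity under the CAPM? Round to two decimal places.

β_L = β_U × [1 + (1 − t)(D/E)] = 0.975 × [1 + (1 − 0.16) × 2.12]
    = 0.975 × [1 + 0.84 × 2.12] = 0.975 × 2.7808 = 2.7113
E(R) = R_f + β_L × MRP = 3.76% + 2.7113 × 4.31% = 15.45%

15.45%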